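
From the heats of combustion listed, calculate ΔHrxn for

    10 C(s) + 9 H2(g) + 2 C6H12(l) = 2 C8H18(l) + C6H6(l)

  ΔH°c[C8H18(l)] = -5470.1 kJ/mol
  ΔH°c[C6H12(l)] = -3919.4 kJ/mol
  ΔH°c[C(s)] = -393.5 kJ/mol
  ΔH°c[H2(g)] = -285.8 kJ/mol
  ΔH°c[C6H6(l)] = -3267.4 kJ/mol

ΔHrxn = -138.4 kJ/mol

Using ΔH = Σ nΔHc°(reactants) − Σ nΔHc°(products):
= [10·(-393.5) + 9·(-285.8) + 2·(-3919.4)] − [2·(-5470.1) + 1·(-3267.4)]
= -138.4 kJ/mol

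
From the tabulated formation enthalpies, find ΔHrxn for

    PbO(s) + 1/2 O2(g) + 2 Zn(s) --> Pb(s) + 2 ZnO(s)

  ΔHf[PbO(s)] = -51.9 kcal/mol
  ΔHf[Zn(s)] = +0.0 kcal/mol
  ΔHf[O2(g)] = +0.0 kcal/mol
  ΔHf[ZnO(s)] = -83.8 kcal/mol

Products: 1·(+0.0) + 2·(-83.8) = -167.6
Reactants: 1·(-51.9) + 1/2·(+0.0) + 2·(+0.0) = -51.9
ΔHrxn = (-167.6) − (-51.9) = -115.7 kcal/mol

ΔHrxn = -115.7 kcal/mol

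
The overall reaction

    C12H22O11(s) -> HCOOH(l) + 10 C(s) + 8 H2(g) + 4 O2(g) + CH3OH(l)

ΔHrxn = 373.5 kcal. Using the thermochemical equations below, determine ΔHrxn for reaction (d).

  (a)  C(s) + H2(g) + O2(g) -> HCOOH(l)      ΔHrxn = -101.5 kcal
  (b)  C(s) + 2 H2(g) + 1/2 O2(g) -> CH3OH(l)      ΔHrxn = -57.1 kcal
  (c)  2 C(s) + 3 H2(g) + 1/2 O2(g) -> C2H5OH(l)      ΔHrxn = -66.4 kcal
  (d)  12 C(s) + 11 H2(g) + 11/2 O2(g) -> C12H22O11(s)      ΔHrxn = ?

(a) as written: -101.5 kcal
(b) as written: -57.1 kcal
(c): not needed.
(d) reversed: contributes −x
+373.5 = (-101.5) + (-57.1) − x
x = (+373.5 − (-158.6)) / (-1) = -532.1 kcal

ΔHrxn = -532.1 kcal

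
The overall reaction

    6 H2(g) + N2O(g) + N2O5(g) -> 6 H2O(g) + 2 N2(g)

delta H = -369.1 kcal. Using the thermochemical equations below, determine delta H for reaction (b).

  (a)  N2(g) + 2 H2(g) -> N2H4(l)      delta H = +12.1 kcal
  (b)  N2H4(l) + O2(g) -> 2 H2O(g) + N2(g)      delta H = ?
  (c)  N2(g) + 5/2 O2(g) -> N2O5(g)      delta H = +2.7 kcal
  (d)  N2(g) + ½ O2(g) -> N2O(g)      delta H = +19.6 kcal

delta H = -127.7 kcal

(a) × 3 (scale by 3 for the 6 H2(g)): (3)·(+12.1) = +36.3 kcal
(b) × 3 (×3 to match 6 H2O(g) in the target): contributes 3·x
(c) reversed (reverse to put N2O5(g) on the reactant side): -2.7 kcal
(d) reversed (reverse to put N2O(g) on the reactant side): -19.6 kcal
-369.1 = (+36.3) + (-2.7) + (-19.6) + 3·x
x = (-369.1 − (+14.0)) / (3) = -127.7 kcal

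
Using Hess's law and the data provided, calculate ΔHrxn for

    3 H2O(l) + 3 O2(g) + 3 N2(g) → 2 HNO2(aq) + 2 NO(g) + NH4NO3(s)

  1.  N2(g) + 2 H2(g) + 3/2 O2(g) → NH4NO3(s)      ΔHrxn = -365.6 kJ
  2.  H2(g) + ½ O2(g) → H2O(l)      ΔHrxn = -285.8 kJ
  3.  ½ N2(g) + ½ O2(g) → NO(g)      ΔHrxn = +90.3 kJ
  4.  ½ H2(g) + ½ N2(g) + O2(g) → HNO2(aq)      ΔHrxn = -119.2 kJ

eq. 1 as written (NH4NO3(s) already on the product side): -365.6 kJ
eq. 2 reversed and × 3 (H2O(l) must end up as a reactant; ×3 to match 3 H2O(l) in the target): (-3)·(-285.8) = +857.4 kJ
eq. 3 × 2 (×2 to match 2 NO(g) in the target): (2)·(+90.3) = +180.6 kJ
eq. 4 × 2 (scale by 2 for the 2 HNO2(aq)): (2)·(-119.2) = -238.4 kJ
ΔHrxn = (1)·(-365.6) + (-3)·(-285.8) + (2)·(+90.3) + (2)·(-119.2) = 434.0 kJ

ΔHrxn = 434.0 kJ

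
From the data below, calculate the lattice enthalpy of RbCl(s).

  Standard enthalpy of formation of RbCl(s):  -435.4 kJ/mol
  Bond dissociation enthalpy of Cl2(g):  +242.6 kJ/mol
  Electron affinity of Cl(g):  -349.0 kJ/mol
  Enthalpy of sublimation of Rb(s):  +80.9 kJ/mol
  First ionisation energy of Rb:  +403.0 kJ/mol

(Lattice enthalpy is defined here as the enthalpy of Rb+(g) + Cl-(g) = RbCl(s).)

ΔHf° = 1·ΔHsub + 1·(ΣIE) + 1/2·D(Cl2) + 1·EA + U
-435.4 = 1·(+80.9) + 1·(+403.0) + 1/2·(+242.6) + 1·(-349.0) + U
U = -435.4 − (+256.2) = -691.6 kJ/mol

U = -691.6 kJ/mol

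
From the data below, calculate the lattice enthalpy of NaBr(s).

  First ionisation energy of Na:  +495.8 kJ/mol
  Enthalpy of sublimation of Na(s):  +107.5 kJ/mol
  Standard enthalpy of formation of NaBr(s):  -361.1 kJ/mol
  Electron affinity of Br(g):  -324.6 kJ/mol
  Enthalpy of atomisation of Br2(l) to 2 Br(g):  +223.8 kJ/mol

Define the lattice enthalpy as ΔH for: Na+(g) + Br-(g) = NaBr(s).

U = -751.7 kJ/mol

ΔHf° = 1·ΔHsub + 1·(ΣIE) + 1/2·D(Br2) + 1·EA + U
-361.1 = 1·(+107.5) + 1·(+495.8) + 1/2·(+223.8) + 1·(-324.6) + U
U = -361.1 − (+390.6) = -751.7 kJ/mol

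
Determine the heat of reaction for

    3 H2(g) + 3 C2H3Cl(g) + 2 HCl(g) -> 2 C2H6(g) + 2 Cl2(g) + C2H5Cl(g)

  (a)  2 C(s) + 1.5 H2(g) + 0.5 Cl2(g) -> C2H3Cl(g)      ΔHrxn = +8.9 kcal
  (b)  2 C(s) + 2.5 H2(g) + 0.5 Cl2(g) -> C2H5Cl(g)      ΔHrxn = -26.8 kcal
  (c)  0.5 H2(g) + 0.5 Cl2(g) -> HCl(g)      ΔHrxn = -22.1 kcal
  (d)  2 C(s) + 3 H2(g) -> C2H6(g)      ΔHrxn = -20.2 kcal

(a) reversed and × 3 (C2H3Cl(g) must end up as a reactant; scale by 3 for the 3 C2H3Cl(g)): (-3)·(+8.9) = -26.7 kcal
(b) as written (C2H5Cl(g) already on the product side): -26.8 kcal
(c) reversed and × 2 (HCl(g) must end up as a reactant; scale by 2 for the 2 HCl(g)): (-2)·(-22.1) = +44.2 kcal
(d) × 2 (scale by 2 for the 2 C2H6(g)): (2)·(-20.2) = -40.4 kcal
ΔHrxn = (-26.7) + (-26.8) + (+44.2) + (-40.4) = -49.7 kcal

ΔHrxn = -49.7 kcal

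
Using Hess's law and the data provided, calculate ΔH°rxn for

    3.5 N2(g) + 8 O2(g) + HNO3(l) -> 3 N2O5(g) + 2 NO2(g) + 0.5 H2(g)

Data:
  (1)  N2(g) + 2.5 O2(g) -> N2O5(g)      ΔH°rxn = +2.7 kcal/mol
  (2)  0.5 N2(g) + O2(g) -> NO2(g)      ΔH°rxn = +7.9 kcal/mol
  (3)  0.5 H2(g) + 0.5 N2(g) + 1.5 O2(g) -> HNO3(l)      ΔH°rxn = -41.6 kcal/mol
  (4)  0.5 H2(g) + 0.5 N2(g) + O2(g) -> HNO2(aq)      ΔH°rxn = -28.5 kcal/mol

(1) × 3: (3)·(+2.7) = +8.1 kcal/mol
(2) × 2: (2)·(+7.9) = +15.8 kcal/mol
(3) reversed: +41.6 kcal/mol
(4): not needed.
ΔH°rxn = (3)·(+2.7) + (2)·(+7.9) + (-1)·(-41.6) = 65.5 kcal/mol

ΔH°rxn = 65.5 kcal/mol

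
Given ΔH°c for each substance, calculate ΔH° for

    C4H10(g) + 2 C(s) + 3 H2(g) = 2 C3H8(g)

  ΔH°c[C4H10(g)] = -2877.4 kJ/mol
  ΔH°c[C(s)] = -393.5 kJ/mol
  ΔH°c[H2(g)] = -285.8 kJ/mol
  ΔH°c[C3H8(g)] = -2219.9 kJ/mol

ΔH° = -82.0 kJ/mol

With combustion enthalpies, reactants minus products:
= [1·(-2877.4) + 2·(-393.5) + 3·(-285.8)] − [2·(-2219.9)]
= -82.0 kJ/mol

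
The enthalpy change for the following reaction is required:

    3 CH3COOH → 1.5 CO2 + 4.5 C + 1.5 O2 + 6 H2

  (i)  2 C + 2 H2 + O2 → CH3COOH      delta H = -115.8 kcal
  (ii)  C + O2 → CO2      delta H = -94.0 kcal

(i) reversed and × 3 (reverse to put CH3COOH on the reactant side; scale by 3 for the 3 CH3COOH): (-3)·(-115.8) = +347.4 kcal
(ii) × 3/2 (×3/2 to match 3/2 CO2 in the target): (3/2)·(-94.0) = -141.0 kcal
Combining the equations, delta H = (-3)·(-115.8) + (3/2)·(-94.0) = 206.4 kcal

delta H = 206.4 kcal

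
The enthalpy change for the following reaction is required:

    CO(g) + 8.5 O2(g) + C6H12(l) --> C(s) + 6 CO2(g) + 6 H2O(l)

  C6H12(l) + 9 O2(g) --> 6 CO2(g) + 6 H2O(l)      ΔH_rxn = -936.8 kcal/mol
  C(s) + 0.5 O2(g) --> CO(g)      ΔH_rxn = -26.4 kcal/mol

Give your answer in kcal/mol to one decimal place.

ΔH_rxn = -910.4 kcal/mol

equation 1 as written (C6H12(l) already on the reactant side): -936.8 kcal/mol
equation 2 reversed (CO(g) must end up as a reactant): +26.4 kcal/mol
Combining the equations, ΔH_rxn = (1)·(-936.8) + (-1)·(-26.4) = -910.4 kcal/mol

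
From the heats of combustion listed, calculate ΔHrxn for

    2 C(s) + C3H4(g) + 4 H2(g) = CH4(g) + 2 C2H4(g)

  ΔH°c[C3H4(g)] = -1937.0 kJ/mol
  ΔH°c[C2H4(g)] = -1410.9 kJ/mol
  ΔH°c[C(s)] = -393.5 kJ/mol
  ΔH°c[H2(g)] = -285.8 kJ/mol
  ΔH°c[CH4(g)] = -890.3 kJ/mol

With combustion enthalpies, reactants minus products:
= [2·(-393.5) + 1·(-1937.0) + 4·(-285.8)] − [1·(-890.3) + 2·(-1410.9)]
= -155.1 kJ/mol

ΔHrxn = -155.1 kJ/mol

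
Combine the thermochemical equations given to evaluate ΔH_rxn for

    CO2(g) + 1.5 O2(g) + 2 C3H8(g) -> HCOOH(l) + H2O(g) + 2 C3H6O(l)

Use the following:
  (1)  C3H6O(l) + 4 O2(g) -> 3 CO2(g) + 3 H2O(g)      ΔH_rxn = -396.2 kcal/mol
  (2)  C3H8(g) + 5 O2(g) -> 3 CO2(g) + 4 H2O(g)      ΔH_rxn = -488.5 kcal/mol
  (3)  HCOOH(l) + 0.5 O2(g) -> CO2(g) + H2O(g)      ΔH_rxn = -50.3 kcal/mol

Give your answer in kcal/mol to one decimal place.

ΔH_rxn = -134.3 kcal/mol

(1) reversed and × 2: (-2)·(-396.2) = +792.4 kcal/mol
(2) × 2: (2)·(-488.5) = -977.0 kcal/mol
(3) reversed: +50.3 kcal/mol
Summing the manipulated equations, ΔH_rxn = (+792.4) + (-977.0) + (+50.3) = -134.3 kcal/mol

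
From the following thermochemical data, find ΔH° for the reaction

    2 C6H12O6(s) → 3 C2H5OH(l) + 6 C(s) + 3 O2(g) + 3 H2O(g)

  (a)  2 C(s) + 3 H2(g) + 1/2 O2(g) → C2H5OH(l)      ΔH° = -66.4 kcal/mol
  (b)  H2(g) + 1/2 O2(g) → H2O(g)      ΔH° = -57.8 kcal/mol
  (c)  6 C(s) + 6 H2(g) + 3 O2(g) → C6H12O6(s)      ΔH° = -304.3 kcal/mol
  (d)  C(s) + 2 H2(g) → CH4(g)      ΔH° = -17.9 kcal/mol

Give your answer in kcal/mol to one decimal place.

ΔH° = 236.0 kcal/mol

(a) × 3 (scale by 3 for the 3 C2H5OH(l)): (3)·(-66.4) = -199.2 kcal/mol
(b) × 3 (scale by 3 for the 3 H2O(g)): (3)·(-57.8) = -173.4 kcal/mol
(c) reversed and × 2 (reverse to put C6H12O6(s) on the reactant side; scale by 2 for the 2 C6H12O6(s)): (-2)·(-304.3) = +608.6 kcal/mol
(d): not needed (CH4(g) appears nowhere else).
ΔH° = (3)·(-66.4) + (3)·(-57.8) + (-2)·(-304.3) = 236.0 kcal/mol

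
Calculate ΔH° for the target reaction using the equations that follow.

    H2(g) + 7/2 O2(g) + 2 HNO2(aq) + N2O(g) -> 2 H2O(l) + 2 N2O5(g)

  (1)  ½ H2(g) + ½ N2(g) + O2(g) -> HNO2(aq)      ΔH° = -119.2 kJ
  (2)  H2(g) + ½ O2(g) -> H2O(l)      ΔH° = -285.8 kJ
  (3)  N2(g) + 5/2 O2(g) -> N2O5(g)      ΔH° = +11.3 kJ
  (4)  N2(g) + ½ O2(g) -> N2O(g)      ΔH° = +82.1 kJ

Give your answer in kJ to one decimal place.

ΔH° = -392.7 kJ

(1) reversed and × 2: (-2)·(-119.2) = +238.4 kJ
(2) × 2: (2)·(-285.8) = -571.6 kJ
(3) × 2: (2)·(+11.3) = +22.6 kJ
(4) reversed: -82.1 kJ
Since enthalpy is a state function, ΔH° = (-2)·(-119.2) + (2)·(-285.8) + (2)·(+11.3) + (-1)·(+82.1) = -392.7 kJ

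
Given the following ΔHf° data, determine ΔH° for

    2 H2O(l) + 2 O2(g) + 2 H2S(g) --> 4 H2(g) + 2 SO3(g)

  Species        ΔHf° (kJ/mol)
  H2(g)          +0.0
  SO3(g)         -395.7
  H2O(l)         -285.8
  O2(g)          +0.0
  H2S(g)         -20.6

ΔH° = -178.6 kJ/mol

Products: 4·(+0.0) + 2·(-395.7) = -791.4
Reactants: 2·(-285.8) + 2·(+0.0) + 2·(-20.6) = -612.8
ΔH° = (-791.4) − (-612.8) = -178.6 kJ/mol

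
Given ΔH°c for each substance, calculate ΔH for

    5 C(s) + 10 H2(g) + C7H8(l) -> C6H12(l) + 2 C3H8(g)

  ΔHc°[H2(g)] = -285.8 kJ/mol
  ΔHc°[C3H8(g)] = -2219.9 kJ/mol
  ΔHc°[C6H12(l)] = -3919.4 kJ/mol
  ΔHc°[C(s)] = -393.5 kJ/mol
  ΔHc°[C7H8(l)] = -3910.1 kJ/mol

ΔH = -376.4 kJ/mol

With combustion enthalpies, reactants minus products:
= [5·(-393.5) + 10·(-285.8) + 1·(-3910.1)] − [1·(-3919.4) + 2·(-2219.9)]
= -376.4 kJ/mol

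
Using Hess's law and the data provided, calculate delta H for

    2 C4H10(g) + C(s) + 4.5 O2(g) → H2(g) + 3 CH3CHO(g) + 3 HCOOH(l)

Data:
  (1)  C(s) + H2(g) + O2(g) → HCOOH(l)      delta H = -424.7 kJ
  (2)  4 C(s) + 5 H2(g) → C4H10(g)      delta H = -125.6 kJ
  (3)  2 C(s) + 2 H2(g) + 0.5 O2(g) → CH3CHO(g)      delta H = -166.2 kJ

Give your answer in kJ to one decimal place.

delta H = -1521.5 kJ

(1) × 3: (3)·(-424.7) = -1274.1 kJ
(2) reversed and × 2: (-2)·(-125.6) = +251.2 kJ
(3) × 3: (3)·(-166.2) = -498.6 kJ
delta H = (-1274.1) + (+251.2) + (-498.6) = -1521.5 kJ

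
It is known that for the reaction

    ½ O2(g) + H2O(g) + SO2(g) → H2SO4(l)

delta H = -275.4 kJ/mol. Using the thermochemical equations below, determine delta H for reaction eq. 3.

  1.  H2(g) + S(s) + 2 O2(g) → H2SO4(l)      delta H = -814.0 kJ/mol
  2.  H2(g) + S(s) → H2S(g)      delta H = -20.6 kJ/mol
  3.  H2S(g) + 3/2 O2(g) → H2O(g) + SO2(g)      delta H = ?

eq. 1 as written (H2SO4(l) already on the product side): -814.0 kJ/mol
eq. 2 reversed: +20.6 kJ/mol
eq. 3 reversed (H2O(g) must end up as a reactant): contributes −x
-275.4 = (-814.0) + (+20.6) − x
x = (-275.4 − (-793.4)) / (-1) = -518.0 kJ/mol

delta H = -518.0 kJ/mol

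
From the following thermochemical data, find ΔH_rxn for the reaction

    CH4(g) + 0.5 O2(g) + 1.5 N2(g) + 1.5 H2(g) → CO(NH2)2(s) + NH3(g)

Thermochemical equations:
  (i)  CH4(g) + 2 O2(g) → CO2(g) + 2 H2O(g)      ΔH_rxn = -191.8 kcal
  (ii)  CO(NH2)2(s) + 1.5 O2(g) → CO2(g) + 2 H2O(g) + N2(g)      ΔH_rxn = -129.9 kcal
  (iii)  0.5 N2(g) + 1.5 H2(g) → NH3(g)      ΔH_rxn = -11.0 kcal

(i) as written (CH4(g) already on the reactant side): -191.8 kcal
(ii) reversed (reverse to put CO(NH2)2(s) on the product side): +129.9 kcal
(iii) as written (NH3(g) already on the product side): -11.0 kcal
ΔH_rxn = (-191.8) + (+129.9) + (-11.0) = -72.9 kcal

ΔH_rxn = -72.9 kcal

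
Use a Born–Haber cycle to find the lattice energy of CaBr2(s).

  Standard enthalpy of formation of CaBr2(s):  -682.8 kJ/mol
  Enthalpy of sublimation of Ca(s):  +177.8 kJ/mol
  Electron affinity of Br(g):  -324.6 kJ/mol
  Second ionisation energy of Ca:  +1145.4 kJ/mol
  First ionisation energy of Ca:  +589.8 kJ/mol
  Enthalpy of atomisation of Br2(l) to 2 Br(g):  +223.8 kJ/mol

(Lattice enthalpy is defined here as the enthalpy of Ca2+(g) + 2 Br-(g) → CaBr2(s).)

U = -2170.4 kJ/mol

ΔHf° = 1·ΔHsub + 1·(ΣIE) + 1·D(Br2) + 2·EA + U
-682.8 = 1·(+177.8) + 1·(+1735.2) + 1·(+223.8) + 2·(-324.6) + U
U = -682.8 − (+1487.6) = -2170.4 kJ/mol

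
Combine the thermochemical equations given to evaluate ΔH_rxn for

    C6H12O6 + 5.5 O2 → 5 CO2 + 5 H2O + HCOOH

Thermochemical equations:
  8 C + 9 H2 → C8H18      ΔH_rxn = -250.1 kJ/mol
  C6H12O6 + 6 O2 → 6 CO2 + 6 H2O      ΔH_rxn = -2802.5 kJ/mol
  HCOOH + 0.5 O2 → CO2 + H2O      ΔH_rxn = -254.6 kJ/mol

equation 1: not needed (C8H18 appears nowhere else).
equation 2 as written (C6H12O6 already on the reactant side): -2802.5 kJ/mol
equation 3 reversed (reverse to put HCOOH on the product side): +254.6 kJ/mol
Since enthalpy is a state function, ΔH_rxn = (-2802.5) + (+254.6) = -2547.9 kJ/mol

ΔH_rxn = -2547.9 kJ/mol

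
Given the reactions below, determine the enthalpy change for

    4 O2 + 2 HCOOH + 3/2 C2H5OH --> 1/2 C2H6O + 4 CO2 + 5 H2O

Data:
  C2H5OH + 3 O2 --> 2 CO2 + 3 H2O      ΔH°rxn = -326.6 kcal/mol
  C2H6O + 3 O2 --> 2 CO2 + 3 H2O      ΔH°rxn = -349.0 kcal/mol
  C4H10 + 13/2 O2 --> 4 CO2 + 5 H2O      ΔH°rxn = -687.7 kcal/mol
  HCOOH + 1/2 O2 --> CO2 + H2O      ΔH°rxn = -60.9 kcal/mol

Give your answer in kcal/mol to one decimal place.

equation 1 × 3/2 (scale by 3/2 for the 3/2 C2H5OH): (3/2)·(-326.6) = -489.9 kcal/mol
equation 2 reversed and × 1/2 (C2H6O must end up as a product; scale by 1/2 for the 1/2 C2H6O): (-1/2)·(-349.0) = +174.5 kcal/mol
equation 3: not needed (C4H10 appears nowhere else).
equation 4 × 2 (×2 to match 2 HCOOH in the target): (2)·(-60.9) = -121.8 kcal/mol
Summing the manipulated equations, ΔH°rxn = (-489.9) + (+174.5) + (-121.8) = -437.2 kcal/mol

ΔH°rxn = -437.2 kcal/mol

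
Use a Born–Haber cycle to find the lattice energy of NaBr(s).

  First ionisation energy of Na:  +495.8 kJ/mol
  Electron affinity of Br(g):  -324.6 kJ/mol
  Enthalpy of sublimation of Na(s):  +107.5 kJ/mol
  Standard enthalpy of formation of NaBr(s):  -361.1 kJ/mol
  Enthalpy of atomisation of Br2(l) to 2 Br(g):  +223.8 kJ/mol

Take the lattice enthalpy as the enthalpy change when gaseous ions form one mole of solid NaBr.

ΔHf° = 1·ΔHsub + 1·(ΣIE) + 1/2·D(Br2) + 1·EA + U
-361.1 = 1·(+107.5) + 1·(+495.8) + 1/2·(+223.8) + 1·(-324.6) + U
U = -361.1 − (+390.6) = -751.7 kJ/mol

U = -751.7 kJ/mol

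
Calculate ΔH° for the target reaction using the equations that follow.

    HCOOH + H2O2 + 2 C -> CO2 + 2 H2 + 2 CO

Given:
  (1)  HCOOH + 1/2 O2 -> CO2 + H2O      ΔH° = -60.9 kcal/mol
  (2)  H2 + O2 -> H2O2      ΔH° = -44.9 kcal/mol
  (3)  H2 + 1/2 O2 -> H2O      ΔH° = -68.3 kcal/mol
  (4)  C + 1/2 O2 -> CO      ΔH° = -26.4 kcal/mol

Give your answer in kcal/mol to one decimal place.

(1) as written: -60.9 kcal/mol
(2) reversed: +44.9 kcal/mol
(3) reversed: +68.3 kcal/mol
(4) × 2: (2)·(-26.4) = -52.8 kcal/mol
Combining the equations, ΔH° = (-60.9) + (+44.9) + (+68.3) + (-52.8) = -0.5 kcal/mol

ΔH° = -0.5 kcal/mol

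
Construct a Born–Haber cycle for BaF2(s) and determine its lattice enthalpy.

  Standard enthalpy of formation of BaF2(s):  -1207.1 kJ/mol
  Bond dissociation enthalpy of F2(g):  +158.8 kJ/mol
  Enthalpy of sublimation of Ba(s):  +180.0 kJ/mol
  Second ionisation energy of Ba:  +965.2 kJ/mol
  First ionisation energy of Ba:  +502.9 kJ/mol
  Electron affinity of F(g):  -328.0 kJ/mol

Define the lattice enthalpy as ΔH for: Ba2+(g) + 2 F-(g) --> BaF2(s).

U = -2358.0 kJ/mol

ΔHf° = 1·ΔHsub + 1·(ΣIE) + 1·D(F2) + 2·EA + U
-1207.1 = 1·(+180.0) + 1·(+1468.1) + 1·(+158.8) + 2·(-328.0) + U
U = -1207.1 − (+1150.9) = -2358.0 kJ/mol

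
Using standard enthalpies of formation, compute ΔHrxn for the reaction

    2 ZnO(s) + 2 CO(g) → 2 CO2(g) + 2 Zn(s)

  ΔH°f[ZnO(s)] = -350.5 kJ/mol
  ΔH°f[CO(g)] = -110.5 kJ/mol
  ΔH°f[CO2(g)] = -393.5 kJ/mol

Products: 2·(-393.5) + 2·(+0.0) = -787.0
Reactants: 2·(-350.5) + 2·(-110.5) = -922.0
ΔHrxn = (-787.0) − (-922.0) = 135.0 kJ/mol

ΔHrxn = 135.0 kJ/mol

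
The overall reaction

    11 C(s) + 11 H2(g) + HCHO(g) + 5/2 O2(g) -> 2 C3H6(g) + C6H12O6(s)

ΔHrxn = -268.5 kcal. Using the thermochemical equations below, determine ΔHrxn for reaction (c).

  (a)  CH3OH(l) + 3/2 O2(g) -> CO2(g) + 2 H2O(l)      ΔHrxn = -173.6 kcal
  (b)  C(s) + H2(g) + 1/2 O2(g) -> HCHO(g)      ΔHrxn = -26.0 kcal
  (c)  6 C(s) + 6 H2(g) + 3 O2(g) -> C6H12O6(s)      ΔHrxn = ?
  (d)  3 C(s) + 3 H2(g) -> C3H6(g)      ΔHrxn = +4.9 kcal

(a): not needed (CO2(g) appears nowhere else).
(b) reversed (HCHO(g) must end up as a reactant): +26.0 kcal
(c) as written (C6H12O6(s) already on the product side): contributes x
(d) × 2 (scale by 2 for the 2 C3H6(g)): (2)·(+4.9) = +9.8 kcal
-268.5 = (+26.0) + (+9.8) + x
x = (-268.5 − (+35.8)) / (1) = -304.3 kcal

ΔHrxn = -304.3 kcal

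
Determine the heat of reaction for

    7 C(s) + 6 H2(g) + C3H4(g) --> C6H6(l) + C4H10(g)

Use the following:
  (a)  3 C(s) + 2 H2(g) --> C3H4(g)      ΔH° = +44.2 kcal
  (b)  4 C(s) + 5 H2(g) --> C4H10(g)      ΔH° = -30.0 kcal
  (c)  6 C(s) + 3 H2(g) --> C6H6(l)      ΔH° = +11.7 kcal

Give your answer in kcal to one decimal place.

(a) reversed (reverse to put C3H4(g) on the reactant side): -44.2 kcal
(b) as written (C4H10(g) already on the product side): -30.0 kcal
(c) as written (C6H6(l) already on the product side): +11.7 kcal
ΔH° = (-1)·(+44.2) + (1)·(-30.0) + (1)·(+11.7) = -62.5 kcal

ΔH° = -62.5 kcal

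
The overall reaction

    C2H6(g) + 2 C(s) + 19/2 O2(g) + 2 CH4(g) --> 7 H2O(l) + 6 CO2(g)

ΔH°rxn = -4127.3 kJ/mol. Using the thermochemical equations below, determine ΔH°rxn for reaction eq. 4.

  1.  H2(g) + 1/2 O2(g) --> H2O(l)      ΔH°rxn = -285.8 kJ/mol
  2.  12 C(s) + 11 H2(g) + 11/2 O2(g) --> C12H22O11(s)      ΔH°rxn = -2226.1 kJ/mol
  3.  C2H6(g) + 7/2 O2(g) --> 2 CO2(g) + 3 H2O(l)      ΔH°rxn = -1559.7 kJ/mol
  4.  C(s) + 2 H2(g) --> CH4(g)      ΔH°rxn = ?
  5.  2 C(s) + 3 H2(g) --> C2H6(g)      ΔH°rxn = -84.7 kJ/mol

eq. 1 reversed and × 2: (-2)·(-285.8) = +571.6 kJ/mol
eq. 2: not needed (C12H22O11(s) appears nowhere else).
eq. 3 × 3 (scale by 3 for the 6 CO2(g)): (3)·(-1559.7) = -4679.1 kJ/mol
eq. 4 reversed and × 2 (reverse to put CH4(g) on the reactant side; ×2 to match 2 CH4(g) in the target): contributes −2·x
eq. 5 × 2: (2)·(-84.7) = -169.4 kJ/mol
-4127.3 = (+571.6) + (-4679.1) + (-169.4) − 2·x
x = (-4127.3 − (-4276.9)) / (-2) = -74.8 kJ/mol

ΔH°rxn = -74.8 kJ/mol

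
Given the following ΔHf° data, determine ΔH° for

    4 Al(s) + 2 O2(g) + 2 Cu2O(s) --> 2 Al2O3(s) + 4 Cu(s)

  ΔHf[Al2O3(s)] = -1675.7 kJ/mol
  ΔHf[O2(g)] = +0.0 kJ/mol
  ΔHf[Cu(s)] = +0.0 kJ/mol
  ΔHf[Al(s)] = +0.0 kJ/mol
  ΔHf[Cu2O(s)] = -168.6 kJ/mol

Products: 2·(-1675.7) + 4·(+0.0) = -3351.4
Reactants: 4·(+0.0) + 2·(+0.0) + 2·(-168.6) = -337.2
ΔH° = (-3351.4) − (-337.2) = -3014.2 kJ/mol

ΔH° = -3014.2 kJ/mol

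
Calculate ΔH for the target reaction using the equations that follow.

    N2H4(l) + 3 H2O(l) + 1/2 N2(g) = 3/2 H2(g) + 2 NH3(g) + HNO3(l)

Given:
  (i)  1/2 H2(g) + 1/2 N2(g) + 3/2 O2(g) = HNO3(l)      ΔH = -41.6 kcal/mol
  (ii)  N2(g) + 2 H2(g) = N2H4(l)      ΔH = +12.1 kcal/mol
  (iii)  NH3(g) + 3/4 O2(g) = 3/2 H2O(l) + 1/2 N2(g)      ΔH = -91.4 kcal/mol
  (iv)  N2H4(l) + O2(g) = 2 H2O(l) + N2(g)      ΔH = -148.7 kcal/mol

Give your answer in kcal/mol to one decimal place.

(i) as written (HNO3(l) already on the product side): -41.6 kcal/mol
(ii) reversed: -12.1 kcal/mol
(iii) reversed and × 2 (NH3(g) must end up as a product; scale by 2 for the 2 NH3(g)): (-2)·(-91.4) = +182.8 kcal/mol
(iv): not needed.
By Hess's law, ΔH = (-41.6) + (-12.1) + (+182.8) = 129.1 kcal/mol

ΔH = 129.1 kcal/mol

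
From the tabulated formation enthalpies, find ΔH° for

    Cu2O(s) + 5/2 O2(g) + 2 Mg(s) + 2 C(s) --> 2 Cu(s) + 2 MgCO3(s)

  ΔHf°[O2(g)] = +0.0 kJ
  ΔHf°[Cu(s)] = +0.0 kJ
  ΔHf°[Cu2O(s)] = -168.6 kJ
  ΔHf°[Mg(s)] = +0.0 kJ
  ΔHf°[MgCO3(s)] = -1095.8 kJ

ΔH° = -2023.0 kJ

Products: 2·(+0.0) + 2·(-1095.8) = -2191.6
Reactants: 1·(-168.6) + 5/2·(+0.0) + 2·(+0.0) + 2·(+0.0) = -168.6
ΔH° = (-2191.6) − (-168.6) = -2023.0 kJ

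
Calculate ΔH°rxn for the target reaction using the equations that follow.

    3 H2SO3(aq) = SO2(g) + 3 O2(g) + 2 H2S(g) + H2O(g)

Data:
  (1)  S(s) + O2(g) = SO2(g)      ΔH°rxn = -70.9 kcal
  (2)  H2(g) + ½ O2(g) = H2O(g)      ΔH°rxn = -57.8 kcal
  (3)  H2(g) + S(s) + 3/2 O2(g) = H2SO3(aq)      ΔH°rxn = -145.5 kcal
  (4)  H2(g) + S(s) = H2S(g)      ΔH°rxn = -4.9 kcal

(1) as written: -70.9 kcal
(2) as written: -57.8 kcal
(3) reversed and × 3: (-3)·(-145.5) = +436.5 kcal
(4) × 2: (2)·(-4.9) = -9.8 kcal
Combining the equations, ΔH°rxn = (1)·(-70.9) + (1)·(-57.8) + (-3)·(-145.5) + (2)·(-4.9) = 298.0 kcal

ΔH°rxn = 298.0 kcal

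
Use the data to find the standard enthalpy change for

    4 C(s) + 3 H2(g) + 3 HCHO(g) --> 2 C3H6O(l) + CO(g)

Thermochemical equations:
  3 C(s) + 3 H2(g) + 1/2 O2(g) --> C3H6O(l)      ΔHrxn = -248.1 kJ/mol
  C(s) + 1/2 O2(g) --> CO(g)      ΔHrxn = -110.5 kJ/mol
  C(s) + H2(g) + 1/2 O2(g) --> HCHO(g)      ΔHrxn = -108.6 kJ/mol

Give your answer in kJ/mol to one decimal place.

equation 1 × 2: (2)·(-248.1) = -496.2 kJ/mol
equation 2 as written: -110.5 kJ/mol
equation 3 reversed and × 3: (-3)·(-108.6) = +325.8 kJ/mol
ΔHrxn = (2)·(-248.1) + (1)·(-110.5) + (-3)·(-108.6) = -280.9 kJ/mol

ΔHrxn = -280.9 kJ/mol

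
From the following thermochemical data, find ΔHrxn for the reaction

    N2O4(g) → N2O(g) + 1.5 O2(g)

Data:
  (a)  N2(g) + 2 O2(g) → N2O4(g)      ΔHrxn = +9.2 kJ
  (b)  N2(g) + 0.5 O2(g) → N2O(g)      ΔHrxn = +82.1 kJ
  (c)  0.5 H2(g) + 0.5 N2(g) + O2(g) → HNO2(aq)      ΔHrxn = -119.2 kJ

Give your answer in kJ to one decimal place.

ΔHrxn = 72.9 kJ

(a) reversed (N2O4(g) must end up as a reactant): -9.2 kJ
(b) as written (N2O(g) already on the product side): +82.1 kJ
(c): not needed (HNO2(aq) appears nowhere else).
Summing the manipulated equations, ΔHrxn = (-9.2) + (+82.1) = 72.9 kJ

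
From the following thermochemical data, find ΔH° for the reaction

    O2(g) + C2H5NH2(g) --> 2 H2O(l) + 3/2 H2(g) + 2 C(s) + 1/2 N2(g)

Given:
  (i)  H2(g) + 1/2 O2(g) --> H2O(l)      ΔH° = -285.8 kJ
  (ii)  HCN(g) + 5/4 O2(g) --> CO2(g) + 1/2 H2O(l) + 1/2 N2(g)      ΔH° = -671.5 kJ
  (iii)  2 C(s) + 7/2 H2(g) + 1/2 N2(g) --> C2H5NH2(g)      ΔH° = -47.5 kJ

(i) × 2: (2)·(-285.8) = -571.6 kJ
(ii): not needed.
(iii) reversed: +47.5 kJ
ΔH° = (-571.6) + (+47.5) = -524.1 kJ

ΔH° = -524.1 kJ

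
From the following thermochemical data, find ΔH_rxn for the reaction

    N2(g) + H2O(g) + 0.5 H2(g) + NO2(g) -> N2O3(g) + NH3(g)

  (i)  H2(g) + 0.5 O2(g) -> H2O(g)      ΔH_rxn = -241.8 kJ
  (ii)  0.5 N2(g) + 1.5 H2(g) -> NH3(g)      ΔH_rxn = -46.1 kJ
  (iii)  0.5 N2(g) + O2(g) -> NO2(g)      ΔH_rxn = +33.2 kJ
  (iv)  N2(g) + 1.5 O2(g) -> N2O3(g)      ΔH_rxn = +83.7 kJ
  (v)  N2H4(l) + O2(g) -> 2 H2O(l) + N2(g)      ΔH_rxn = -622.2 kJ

ΔH_rxn = 246.2 kJ

(i) reversed (H2O(g) must end up as a reactant): +241.8 kJ
(ii) as written (NH3(g) already on the product side): -46.1 kJ
(iii) reversed (reverse to put NO2(g) on the reactant side): -33.2 kJ
(iv) as written (N2O3(g) already on the product side): +83.7 kJ
(v): not needed (H2O(l) appears nowhere else).
Since enthalpy is a state function, ΔH_rxn = (-1)·(-241.8) + (1)·(-46.1) + (-1)·(+33.2) + (1)·(+83.7) = 246.2 kJ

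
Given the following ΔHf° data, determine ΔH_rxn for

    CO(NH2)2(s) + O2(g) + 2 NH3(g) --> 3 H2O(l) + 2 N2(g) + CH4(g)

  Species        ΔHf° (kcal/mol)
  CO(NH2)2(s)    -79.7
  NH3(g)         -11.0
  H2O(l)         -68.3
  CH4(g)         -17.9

ΔH_rxn = -121.1 kcal/mol

Products: 3·(-68.3) + 2·(+0.0) + 1·(-17.9) = -222.8
Reactants: 1·(-79.7) + 1·(+0.0) + 2·(-11.0) = -101.7
ΔH_rxn = (-222.8) − (-101.7) = -121.1 kcal/mol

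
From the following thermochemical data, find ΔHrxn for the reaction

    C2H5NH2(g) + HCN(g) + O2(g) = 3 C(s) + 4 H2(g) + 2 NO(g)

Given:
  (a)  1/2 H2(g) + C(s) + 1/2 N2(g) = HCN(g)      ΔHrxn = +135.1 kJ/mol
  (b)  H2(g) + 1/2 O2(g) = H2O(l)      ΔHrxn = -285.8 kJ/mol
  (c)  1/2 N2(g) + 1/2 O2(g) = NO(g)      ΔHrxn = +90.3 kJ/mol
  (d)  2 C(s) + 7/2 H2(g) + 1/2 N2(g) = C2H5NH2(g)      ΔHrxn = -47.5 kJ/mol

ΔHrxn = 93.0 kJ/mol

(a) reversed (HCN(g) must end up as a reactant): -135.1 kJ/mol
(b): not needed (H2O(l) appears nowhere else).
(c) × 2 (×2 to match 2 NO(g) in the target): (2)·(+90.3) = +180.6 kJ/mol
(d) reversed (reverse to put C2H5NH2(g) on the reactant side): +47.5 kJ/mol
ΔHrxn = (-1)·(+135.1) + (2)·(+90.3) + (-1)·(-47.5) = 93.0 kJ/mol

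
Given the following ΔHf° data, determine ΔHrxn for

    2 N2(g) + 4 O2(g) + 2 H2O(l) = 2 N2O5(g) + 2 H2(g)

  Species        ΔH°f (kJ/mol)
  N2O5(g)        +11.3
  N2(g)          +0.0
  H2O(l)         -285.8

ΔHrxn = 594.2 kJ/mol

Products: 2·(+11.3) + 2·(+0.0) = +22.6
Reactants: 2·(+0.0) + 4·(+0.0) + 2·(-285.8) = -571.6
ΔHrxn = (+22.6) − (-571.6) = 594.2 kJ/mol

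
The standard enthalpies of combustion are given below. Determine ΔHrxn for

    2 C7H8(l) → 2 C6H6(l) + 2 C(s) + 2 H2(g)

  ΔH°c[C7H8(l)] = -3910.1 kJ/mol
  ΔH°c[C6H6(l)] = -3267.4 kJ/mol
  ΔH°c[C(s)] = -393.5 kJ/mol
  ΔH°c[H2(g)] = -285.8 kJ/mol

ΔHrxn = 73.2 kJ/mol

Using ΔH = Σ nΔHc°(reactants) − Σ nΔHc°(products):
= [2·(-3910.1)] − [2·(-3267.4) + 2·(-393.5) + 2·(-285.8)]
= 73.2 kJ/mol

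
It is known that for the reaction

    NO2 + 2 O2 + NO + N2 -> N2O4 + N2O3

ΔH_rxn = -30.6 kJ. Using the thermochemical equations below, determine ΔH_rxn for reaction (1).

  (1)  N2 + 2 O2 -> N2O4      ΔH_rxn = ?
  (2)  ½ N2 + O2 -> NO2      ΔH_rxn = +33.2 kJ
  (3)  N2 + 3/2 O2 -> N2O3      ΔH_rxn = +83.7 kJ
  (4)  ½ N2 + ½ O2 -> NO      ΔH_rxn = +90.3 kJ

ΔH_rxn = 9.2 kJ

(1) as written: contributes x
(2) reversed: -33.2 kJ
(3) as written: +83.7 kJ
(4) reversed: -90.3 kJ
-30.6 = (-33.2) + (+83.7) + (-90.3) + x
x = (-30.6 − (-39.8)) / (1) = 9.2 kJ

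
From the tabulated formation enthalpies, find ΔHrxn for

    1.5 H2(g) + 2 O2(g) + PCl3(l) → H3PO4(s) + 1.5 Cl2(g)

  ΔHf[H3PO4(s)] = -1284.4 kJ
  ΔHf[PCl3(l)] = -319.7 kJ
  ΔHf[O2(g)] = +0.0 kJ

Products: 1·(-1284.4) + 3/2·(+0.0) = -1284.4
Reactants: 3/2·(+0.0) + 2·(+0.0) + 1·(-319.7) = -319.7
ΔHrxn = (-1284.4) − (-319.7) = -964.7 kJ

ΔHrxn = -964.7 kJ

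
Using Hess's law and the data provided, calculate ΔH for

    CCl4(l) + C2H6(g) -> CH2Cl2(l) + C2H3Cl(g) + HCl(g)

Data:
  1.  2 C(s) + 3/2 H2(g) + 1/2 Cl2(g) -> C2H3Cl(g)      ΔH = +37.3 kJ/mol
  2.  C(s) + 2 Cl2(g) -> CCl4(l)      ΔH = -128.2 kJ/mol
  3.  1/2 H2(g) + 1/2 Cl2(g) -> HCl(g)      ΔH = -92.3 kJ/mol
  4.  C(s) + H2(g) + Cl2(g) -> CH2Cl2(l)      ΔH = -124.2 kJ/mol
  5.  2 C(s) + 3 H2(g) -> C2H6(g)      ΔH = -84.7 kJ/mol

eq. 1 as written: +37.3 kJ/mol
eq. 2 reversed: +128.2 kJ/mol
eq. 3 as written: -92.3 kJ/mol
eq. 4 as written: -124.2 kJ/mol
eq. 5 reversed: +84.7 kJ/mol
Since enthalpy is a state function, ΔH = (1)·(+37.3) + (-1)·(-128.2) + (1)·(-92.3) + (1)·(-124.2) + (-1)·(-84.7) = 33.7 kJ/mol

ΔH = 33.7 kJ/mol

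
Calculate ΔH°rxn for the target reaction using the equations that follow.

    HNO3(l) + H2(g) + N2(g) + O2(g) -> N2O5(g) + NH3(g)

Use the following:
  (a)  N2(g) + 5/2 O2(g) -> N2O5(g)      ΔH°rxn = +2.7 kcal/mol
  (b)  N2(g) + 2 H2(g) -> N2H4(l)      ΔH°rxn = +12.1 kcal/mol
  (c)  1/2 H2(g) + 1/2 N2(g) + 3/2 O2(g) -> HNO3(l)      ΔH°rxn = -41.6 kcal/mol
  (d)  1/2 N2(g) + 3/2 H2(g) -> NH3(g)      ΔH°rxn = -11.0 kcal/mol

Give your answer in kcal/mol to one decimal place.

ΔH°rxn = 33.3 kcal/mol

(a) as written: +2.7 kcal/mol
(b): not needed.
(c) reversed: +41.6 kcal/mol
(d) as written: -11.0 kcal/mol
ΔH°rxn = (+2.7) + (+41.6) + (-11.0) = 33.3 kcal/mol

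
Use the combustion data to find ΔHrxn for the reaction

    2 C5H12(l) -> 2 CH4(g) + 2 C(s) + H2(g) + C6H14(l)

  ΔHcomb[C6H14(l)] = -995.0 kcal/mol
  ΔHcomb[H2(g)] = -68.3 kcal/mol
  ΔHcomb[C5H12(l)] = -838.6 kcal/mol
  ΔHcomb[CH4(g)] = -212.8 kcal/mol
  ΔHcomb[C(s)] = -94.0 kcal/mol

Using ΔH = Σ nΔHc°(reactants) − Σ nΔHc°(products):
= [2·(-838.6)] − [2·(-212.8) + 2·(-94.0) + 1·(-68.3) + 1·(-995.0)]
= -0.3 kcal/mol

ΔHrxn = -0.3 kcal/mol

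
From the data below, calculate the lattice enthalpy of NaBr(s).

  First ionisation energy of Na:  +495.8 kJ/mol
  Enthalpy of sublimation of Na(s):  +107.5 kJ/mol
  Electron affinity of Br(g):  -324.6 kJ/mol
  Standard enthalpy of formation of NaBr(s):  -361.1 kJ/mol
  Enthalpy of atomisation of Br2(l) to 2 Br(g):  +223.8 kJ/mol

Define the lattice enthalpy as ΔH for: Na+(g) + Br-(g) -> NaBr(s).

ΔHf° = 1·ΔHsub + 1·(ΣIE) + 1/2·D(Br2) + 1·EA + U
-361.1 = 1·(+107.5) + 1·(+495.8) + 1/2·(+223.8) + 1·(-324.6) + U
U = -361.1 − (+390.6) = -751.7 kJ/mol

U = -751.7 kJ/mol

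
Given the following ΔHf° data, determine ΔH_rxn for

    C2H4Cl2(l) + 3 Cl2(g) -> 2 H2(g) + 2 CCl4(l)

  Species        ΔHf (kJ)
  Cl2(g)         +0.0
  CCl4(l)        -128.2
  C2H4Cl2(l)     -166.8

ΔH_rxn = -89.6 kJ

Products: 2·(+0.0) + 2·(-128.2) = -256.4
Reactants: 1·(-166.8) + 3·(+0.0) = -166.8
ΔH_rxn = (-256.4) − (-166.8) = -89.6 kJ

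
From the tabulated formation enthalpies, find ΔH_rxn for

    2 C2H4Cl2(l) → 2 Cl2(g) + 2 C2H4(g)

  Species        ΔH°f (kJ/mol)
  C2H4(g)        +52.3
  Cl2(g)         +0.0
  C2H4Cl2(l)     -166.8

ΔH_rxn = 438.2 kJ/mol

ΔH°rxn = Σ nΔHf°(products) − Σ nΔHf°(reactants).
Products: 2·(+0.0) + 2·(+52.3) = +104.6
Reactants: 2·(-166.8) = -333.6
ΔH_rxn = (+104.6) − (-333.6) = 438.2 kJ/mol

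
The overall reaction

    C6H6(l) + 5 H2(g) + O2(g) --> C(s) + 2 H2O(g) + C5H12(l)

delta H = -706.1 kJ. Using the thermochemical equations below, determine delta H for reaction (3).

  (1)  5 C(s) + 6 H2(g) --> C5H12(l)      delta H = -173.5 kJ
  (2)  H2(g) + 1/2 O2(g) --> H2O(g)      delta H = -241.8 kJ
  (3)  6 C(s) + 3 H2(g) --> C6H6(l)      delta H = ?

(1) as written: -173.5 kJ
(2) × 2: (2)·(-241.8) = -483.6 kJ
(3) reversed: contributes −x
-706.1 = (-173.5) + (-483.6) − x
x = (-706.1 − (-657.1)) / (-1) = 49.0 kJ

delta H = 49.0 kJ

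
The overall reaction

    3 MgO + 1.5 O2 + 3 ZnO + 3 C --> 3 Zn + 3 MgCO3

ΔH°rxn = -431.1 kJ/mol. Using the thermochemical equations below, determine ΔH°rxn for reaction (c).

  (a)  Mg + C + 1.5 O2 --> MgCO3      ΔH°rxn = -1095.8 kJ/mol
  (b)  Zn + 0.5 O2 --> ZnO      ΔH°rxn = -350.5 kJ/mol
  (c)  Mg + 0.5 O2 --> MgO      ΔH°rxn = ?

ΔH°rxn = -601.6 kJ/mol

(a) × 3: (3)·(-1095.8) = -3287.4 kJ/mol
(b) reversed and × 3: (-3)·(-350.5) = +1051.5 kJ/mol
(c) reversed and × 3: contributes −3·x
-431.1 = (-3287.4) + (+1051.5) − 3·x
x = (-431.1 − (-2235.9)) / (-3) = -601.6 kJ/mol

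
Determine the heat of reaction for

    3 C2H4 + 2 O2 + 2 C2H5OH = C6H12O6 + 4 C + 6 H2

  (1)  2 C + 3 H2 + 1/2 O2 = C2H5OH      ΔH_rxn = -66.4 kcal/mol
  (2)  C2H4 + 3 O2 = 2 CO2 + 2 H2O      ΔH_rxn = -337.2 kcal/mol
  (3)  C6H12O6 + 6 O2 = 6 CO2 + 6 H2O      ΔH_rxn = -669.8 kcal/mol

(1) reversed and × 2 (C2H5OH must end up as a reactant; ×2 to match 2 C2H5OH in the target): (-2)·(-66.4) = +132.8 kcal/mol
(2) × 3 (×3 to match 3 C2H4 in the target): (3)·(-337.2) = -1011.6 kcal/mol
(3) reversed (C6H12O6 must end up as a product): +669.8 kcal/mol
By Hess's law, ΔH_rxn = (-2)·(-66.4) + (3)·(-337.2) + (-1)·(-669.8) = -209.0 kcal/mol

ΔH_rxn = -209.0 kcal/mol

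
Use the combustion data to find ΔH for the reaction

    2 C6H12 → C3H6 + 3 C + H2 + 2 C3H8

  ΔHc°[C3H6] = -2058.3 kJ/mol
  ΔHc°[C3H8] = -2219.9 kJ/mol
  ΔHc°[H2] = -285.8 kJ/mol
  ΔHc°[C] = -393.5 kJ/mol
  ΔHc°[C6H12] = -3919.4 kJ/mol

ΔH = 125.6 kJ/mol

With combustion enthalpies, reactants minus products:
= [2·(-3919.4)] − [1·(-2058.3) + 3·(-393.5) + 1·(-285.8) + 2·(-2219.9)]
= 125.6 kJ/mol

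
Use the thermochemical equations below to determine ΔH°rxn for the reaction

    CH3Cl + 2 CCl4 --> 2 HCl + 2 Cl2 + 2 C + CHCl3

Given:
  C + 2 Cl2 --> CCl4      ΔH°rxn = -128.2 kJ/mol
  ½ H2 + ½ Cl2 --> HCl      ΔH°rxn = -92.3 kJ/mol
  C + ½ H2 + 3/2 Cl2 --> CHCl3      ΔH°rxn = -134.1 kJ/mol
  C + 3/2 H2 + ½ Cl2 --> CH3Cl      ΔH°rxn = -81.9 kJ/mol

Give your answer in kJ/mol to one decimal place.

equation 1 reversed and × 2 (reverse to put CCl4 on the reactant side; scale by 2 for the 2 CCl4): (-2)·(-128.2) = +256.4 kJ/mol
equation 2 × 2 (×2 to match 2 HCl in the target): (2)·(-92.3) = -184.6 kJ/mol
equation 3 as written (CHCl3 already on the product side): -134.1 kJ/mol
equation 4 reversed (CH3Cl must end up as a reactant): +81.9 kJ/mol
By Hess's law, ΔH°rxn = (-2)·(-128.2) + (2)·(-92.3) + (1)·(-134.1) + (-1)·(-81.9) = 19.6 kJ/mol

ΔH°rxn = 19.6 kJ/mol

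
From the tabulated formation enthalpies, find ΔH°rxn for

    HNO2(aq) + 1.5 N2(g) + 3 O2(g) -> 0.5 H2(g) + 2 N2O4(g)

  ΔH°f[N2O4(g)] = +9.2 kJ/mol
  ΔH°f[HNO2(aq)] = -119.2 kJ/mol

Products: 1/2·(+0.0) + 2·(+9.2) = +18.4
Reactants: 1·(-119.2) + 3/2·(+0.0) + 3·(+0.0) = -119.2
ΔH°rxn = (+18.4) − (-119.2) = 137.6 kJ/mol

ΔH°rxn = 137.6 kJ/mol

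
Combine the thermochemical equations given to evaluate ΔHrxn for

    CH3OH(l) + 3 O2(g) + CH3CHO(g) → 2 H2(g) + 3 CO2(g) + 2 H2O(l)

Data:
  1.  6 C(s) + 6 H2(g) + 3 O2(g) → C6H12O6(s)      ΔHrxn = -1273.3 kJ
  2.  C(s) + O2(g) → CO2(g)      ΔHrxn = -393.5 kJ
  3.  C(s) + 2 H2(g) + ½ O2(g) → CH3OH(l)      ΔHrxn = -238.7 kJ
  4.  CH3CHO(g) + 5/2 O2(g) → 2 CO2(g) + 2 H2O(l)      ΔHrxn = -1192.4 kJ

eq. 1: not needed (C6H12O6(s) appears nowhere else).
eq. 2 as written: -393.5 kJ
eq. 3 reversed (CH3OH(l) must end up as a reactant): +238.7 kJ
eq. 4 as written (CH3CHO(g) already on the reactant side): -1192.4 kJ
Since enthalpy is a state function, ΔHrxn = (-393.5) + (+238.7) + (-1192.4) = -1347.2 kJ

ΔHrxn = -1347.2 kJ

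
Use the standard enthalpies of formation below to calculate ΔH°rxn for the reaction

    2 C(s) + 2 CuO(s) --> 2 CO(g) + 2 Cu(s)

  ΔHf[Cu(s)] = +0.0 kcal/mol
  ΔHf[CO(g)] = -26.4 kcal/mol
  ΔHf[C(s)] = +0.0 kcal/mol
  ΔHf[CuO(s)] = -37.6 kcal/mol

ΔH°rxn = 22.4 kcal/mol

Products: 2·(-26.4) + 2·(+0.0) = -52.8
Reactants: 2·(+0.0) + 2·(-37.6) = -75.2
ΔH°rxn = (-52.8) − (-75.2) = 22.4 kcal/mol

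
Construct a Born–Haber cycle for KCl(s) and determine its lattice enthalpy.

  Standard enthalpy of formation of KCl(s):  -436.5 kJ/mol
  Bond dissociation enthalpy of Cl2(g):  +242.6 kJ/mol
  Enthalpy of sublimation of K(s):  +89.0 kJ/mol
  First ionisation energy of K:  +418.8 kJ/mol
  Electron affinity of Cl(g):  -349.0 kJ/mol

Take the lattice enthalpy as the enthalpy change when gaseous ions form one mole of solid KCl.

U = -716.6 kJ/mol

ΔHf° = 1·ΔHsub + 1·(ΣIE) + 1/2·D(Cl2) + 1·EA + U
-436.5 = 1·(+89.0) + 1·(+418.8) + 1/2·(+242.6) + 1·(-349.0) + U
U = -436.5 − (+280.1) = -716.6 kJ/mol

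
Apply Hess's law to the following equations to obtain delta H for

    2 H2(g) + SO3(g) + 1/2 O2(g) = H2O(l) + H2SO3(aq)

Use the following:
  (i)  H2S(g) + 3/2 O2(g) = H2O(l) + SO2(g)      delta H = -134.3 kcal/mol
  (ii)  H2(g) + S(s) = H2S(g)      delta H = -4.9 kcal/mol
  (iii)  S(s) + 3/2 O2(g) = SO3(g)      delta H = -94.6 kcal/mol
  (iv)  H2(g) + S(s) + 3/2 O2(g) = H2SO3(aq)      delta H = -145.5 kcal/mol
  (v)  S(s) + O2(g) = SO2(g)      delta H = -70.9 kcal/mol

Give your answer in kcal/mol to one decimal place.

delta H = -119.2 kcal/mol

(i) as written: -134.3 kcal/mol
(ii) as written: -4.9 kcal/mol
(iii) reversed: +94.6 kcal/mol
(iv) as written: -145.5 kcal/mol
(v) reversed: +70.9 kcal/mol
Summing the manipulated equations, delta H = (-134.3) + (-4.9) + (+94.6) + (-145.5) + (+70.9) = -119.2 kcal/mol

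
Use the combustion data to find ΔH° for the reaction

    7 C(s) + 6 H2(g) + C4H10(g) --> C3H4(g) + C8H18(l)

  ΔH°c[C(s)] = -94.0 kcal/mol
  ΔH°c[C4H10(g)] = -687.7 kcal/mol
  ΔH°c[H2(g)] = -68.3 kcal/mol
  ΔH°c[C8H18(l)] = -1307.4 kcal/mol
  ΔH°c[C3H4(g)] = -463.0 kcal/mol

With combustion enthalpies, reactants minus products:
= [7·(-94.0) + 6·(-68.3) + 1·(-687.7)] − [1·(-463.0) + 1·(-1307.4)]
= 14.9 kcal/mol

ΔH° = 14.9 kcal/mol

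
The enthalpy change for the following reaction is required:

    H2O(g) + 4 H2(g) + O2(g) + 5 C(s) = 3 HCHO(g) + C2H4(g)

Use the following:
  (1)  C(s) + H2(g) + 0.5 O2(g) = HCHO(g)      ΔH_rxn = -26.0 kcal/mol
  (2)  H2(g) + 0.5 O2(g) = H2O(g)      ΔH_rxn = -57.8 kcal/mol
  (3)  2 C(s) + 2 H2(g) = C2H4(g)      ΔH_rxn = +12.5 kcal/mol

ΔH_rxn = -7.7 kcal/mol

(1) × 3 (×3 to match 3 HCHO(g) in the target): (3)·(-26.0) = -78.0 kcal/mol
(2) reversed (H2O(g) must end up as a reactant): +57.8 kcal/mol
(3) as written (C2H4(g) already on the product side): +12.5 kcal/mol
ΔH_rxn = (-78.0) + (+57.8) + (+12.5) = -7.7 kcal/mol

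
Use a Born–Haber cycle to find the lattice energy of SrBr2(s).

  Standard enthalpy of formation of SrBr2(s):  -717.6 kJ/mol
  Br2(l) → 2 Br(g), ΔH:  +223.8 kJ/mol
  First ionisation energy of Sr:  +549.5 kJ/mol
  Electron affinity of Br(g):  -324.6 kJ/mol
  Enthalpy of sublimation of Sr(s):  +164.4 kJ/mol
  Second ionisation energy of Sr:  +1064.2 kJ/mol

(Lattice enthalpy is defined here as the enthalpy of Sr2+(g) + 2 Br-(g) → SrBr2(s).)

U = -2070.3 kJ/mol

ΔHf° = 1·ΔHsub + 1·(ΣIE) + 1·D(Br2) + 2·EA + U
-717.6 = 1·(+164.4) + 1·(+1613.7) + 1·(+223.8) + 2·(-324.6) + U
U = -717.6 − (+1352.7) = -2070.3 kJ/mol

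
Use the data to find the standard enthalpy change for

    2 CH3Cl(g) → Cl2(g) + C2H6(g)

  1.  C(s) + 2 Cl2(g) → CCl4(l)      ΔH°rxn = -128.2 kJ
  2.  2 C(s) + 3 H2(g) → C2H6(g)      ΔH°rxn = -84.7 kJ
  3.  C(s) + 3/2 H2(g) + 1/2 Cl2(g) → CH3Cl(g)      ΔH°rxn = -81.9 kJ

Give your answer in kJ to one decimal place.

eq. 1: not needed.
eq. 2 as written: -84.7 kJ
eq. 3 reversed and × 2: (-2)·(-81.9) = +163.8 kJ
ΔH°rxn = (-84.7) + (+163.8) = 79.1 kJ

ΔH°rxn = 79.1 kJ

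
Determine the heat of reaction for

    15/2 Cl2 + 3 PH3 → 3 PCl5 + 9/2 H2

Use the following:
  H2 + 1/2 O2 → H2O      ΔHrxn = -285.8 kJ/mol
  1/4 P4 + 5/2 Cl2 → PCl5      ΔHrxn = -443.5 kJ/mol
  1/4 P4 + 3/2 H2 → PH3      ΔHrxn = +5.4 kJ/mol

equation 1: not needed.
equation 2 × 3: (3)·(-443.5) = -1330.5 kJ/mol
equation 3 reversed and × 3: (-3)·(+5.4) = -16.2 kJ/mol
Summing the manipulated equations, ΔHrxn = (-1330.5) + (-16.2) = -1346.7 kJ/mol

ΔHrxn = -1346.7 kJ/mol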